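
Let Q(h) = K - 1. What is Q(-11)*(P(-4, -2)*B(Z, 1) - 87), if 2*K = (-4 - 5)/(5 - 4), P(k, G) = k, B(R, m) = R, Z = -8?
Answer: 605/2 ≈ 302.50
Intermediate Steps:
K = -9/2 (K = ((-4 - 5)/(5 - 4))/2 = (-9/1)/2 = (-9*1)/2 = (1/2)*(-9) = -9/2 ≈ -4.5000)
Q(h) = -11/2 (Q(h) = -9/2 - 1 = -11/2)
Q(-11)*(P(-4, -2)*B(Z, 1) - 87) = -11*(-4*(-8) - 87)/2 = -11*(32 - 87)/2 = -11/2*(-55) = 605/2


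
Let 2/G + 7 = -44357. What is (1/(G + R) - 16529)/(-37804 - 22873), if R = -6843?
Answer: 2508960519065/9210248416079 ≈ 0.27241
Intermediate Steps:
G = -1/22182 (G = 2/(-7 - 44357) = 2/(-44364) = 2*(-1/44364) = -1/22182 ≈ -4.5082e-5)
(1/(G + R) - 16529)/(-37804 - 22873) = (1/(-1/22182 - 6843) - 16529)/(-37804 - 22873) = (1/(-151791427/22182) - 16529)/(-60677) = (-22182/151791427 - 16529)*(-1/60677) = -2508960519065/151791427*(-1/60677) = 2508960519065/9210248416079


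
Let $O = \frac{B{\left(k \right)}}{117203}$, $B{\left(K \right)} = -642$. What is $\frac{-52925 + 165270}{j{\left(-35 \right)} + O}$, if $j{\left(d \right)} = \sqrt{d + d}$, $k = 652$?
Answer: $- \frac{4226661902235}{480779218397} - \frac{1543231946815105 i \sqrt{70}}{961558436794} \approx -8.7913 - 13428.0 i$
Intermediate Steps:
$j{\left(d \right)} = \sqrt{2} \sqrt{d}$ ($j{\left(d \right)} = \sqrt{2 d} = \sqrt{2} \sqrt{d}$)
$O = - \frac{642}{117203} \approx -0.0054777$
$\frac{-52925 + 165270}{j{\left(-35 \right)} + O} = \frac{-52925 + 165270}{\sqrt{2} \sqrt{-35} - \frac{642}{117203}} = \frac{112345}{\sqrt{2} i \sqrt{35} - \frac{642}{117203}} = \frac{112345}{i \sqrt{70} - \frac{642}{117203}} = \frac{112345}{- \frac{642}{117203} + i \sqrt{70}}$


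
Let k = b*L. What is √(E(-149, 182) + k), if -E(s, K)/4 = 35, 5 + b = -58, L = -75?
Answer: √4585 ≈ 67.713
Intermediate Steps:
b = -63 (b = -5 - 58 = -63)
E(s, K) = -140 (E(s, K) = -4*35 = -140)
k = 4725 (k = -63*(-75) = 4725)
√(E(-149, 182) + k) = √(-140 + 4725) = √4585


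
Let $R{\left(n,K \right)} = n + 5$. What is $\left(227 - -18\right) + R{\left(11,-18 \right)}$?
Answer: $261$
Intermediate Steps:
$R{\left(n,K \right)} = 5 + n$
$\left(227 - -18\right) + R{\left(11,-18 \right)} = \left(227 - -18\right) + \left(5 + 11\right) = \left(227 + 18\right) + 16 = 245 + 16 = 261$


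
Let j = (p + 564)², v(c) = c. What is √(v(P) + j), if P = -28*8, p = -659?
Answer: √8801 ≈ 93.814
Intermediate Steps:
P = -224
j = 9025 (j = (-659 + 564)² = (-95)² = 9025)
√(v(P) + j) = √(-224 + 9025) = √8801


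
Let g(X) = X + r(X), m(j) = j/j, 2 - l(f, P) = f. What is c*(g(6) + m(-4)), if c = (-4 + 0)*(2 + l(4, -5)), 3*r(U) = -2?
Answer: 0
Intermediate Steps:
l(f, P) = 2 - f
m(j) = 1
r(U) = -⅔ (r(U) = (⅓)*(-2) = -⅔)
c = 0 (c = (-4 + 0)*(2 + (2 - 1*4)) = -4*(2 + (2 - 4)) = -4*(2 - 2) = -4*0 = 0)
g(X) = -⅔ + X (g(X) = X - ⅔ = -⅔ + X)
c*(g(6) + m(-4)) = 0*((-⅔ + 6) + 1) = 0*(16/3 + 1) = 0*(19/3) = 0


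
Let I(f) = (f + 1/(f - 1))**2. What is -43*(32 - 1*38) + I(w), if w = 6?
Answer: 7411/25 ≈ 296.44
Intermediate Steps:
I(f) = (f + 1/(-1 + f))**2
-43*(32 - 1*38) + I(w) = -43*(32 - 1*38) + (1 + 6**2 - 1*6)**2/(-1 + 6)**2 = -43*(32 - 38) + (1 + 36 - 6)**2/5**2 = -43*(-6) + (1/25)*31**2 = 258 + (1/25)*961 = 258 + 961/25 = 7411/25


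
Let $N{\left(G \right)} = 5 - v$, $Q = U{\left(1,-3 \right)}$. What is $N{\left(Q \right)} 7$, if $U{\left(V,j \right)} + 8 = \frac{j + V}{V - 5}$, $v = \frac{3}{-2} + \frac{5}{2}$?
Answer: $28$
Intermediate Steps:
$v = 1$ ($v = 3 \left(- \frac{1}{2}\right) + 5 \cdot \frac{1}{2} = - \frac{3}{2} + \frac{5}{2} = 1$)
$U{\left(V,j \right)} = -8 + \frac{V + j}{-5 + V}$ ($U{\left(V,j \right)} = -8 + \frac{j + V}{V - 5} = -8 + \frac{V + j}{-5 + V}$)
$Q = - \frac{15}{2}$ ($Q = \frac{40 - 3 - 7}{-5 + 1} = \frac{40 - 3 - 7}{-4} = \left(- \frac{1}{4}\right) 30 = - \frac{15}{2} \approx -7.5$)
$N{\left(G \right)} = 4$ ($N{\left(G \right)} = 5 - 1 = 4$)
$N{\left(Q \right)} 7 = 4 \cdot 7 = 28$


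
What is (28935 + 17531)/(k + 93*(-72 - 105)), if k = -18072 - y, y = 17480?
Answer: -46466/52013 ≈ -0.89335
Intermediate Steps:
k = -35552 (k = -18072 - 1*17480 = -18072 - 17480 = -35552)
(28935 + 17531)/(k + 93*(-72 - 105)) = (28935 + 17531)/(-35552 + 93*(-72 - 105)) = 46466/(-35552 + 93*(-177)) = 46466/(-35552 - 16461) = 46466/(-52013) = 46466*(-1/52013) = -46466/52013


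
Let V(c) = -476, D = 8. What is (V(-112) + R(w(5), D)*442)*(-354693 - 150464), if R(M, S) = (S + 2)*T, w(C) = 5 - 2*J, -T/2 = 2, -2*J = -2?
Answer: 9171630492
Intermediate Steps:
J = 1 (J = -½*(-2) = 1)
T = -4 (T = -2*2 = -4)
w(C) = 3 (w(C) = 5 - 2*1 = 5 - 2 = 3)
R(M, S) = -8 - 4*S (R(M, S) = (S + 2)*(-4) = (2 + S)*(-4) = -8 - 4*S)
(V(-112) + R(w(5), D)*442)*(-354693 - 150464) = (-476 + (-8 - 4*8)*442)*(-354693 - 150464) = (-476 + (-8 - 32)*442)*(-505157) = (-476 - 40*442)*(-505157) = (-476 - 17680)*(-505157) = -18156*(-505157) = 9171630492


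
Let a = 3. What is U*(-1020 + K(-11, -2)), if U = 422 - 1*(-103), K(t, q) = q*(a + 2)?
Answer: -540750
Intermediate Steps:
K(t, q) = 5*q (K(t, q) = q*(3 + 2) = q*5 = 5*q)
U = 525 (U = 422 + 103 = 525)
U*(-1020 + K(-11, -2)) = 525*(-1020 + 5*(-2)) = 525*(-1020 - 10) = 525*(-1030) = -540750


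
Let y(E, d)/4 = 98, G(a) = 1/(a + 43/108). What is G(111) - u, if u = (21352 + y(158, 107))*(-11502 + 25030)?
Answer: -3538952721684/12031 ≈ -2.9415e+8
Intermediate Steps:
G(a) = 1/(43/108 + a) (G(a) = 1/(a + 43*(1/108)) = 1/(a + 43/108) = 1/(43/108 + a))
y(E, d) = 392 (y(E, d) = 4*98 = 392)
u = 294152832 (u = (21352 + 392)*(-11502 + 25030) = 21744*13528 = 294152832)
G(111) - u = 108/(43 + 108*111) - 1*294152832 = 108/(43 + 11988) - 294152832 = 108/12031 - 294152832 = -3538952721684/12031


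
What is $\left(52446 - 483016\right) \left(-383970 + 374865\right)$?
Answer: $3920339850$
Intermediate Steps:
$\left(52446 - 483016\right) \left(-383970 + 374865\right) = \left(-430570\right) \left(-9105\right) = 3920339850$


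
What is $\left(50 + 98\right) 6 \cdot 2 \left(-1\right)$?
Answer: $-1776$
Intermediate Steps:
$\left(50 + 98\right) 6 \cdot 2 \left(-1\right) = 148 \cdot 12 \left(-1\right) = 148 \left(-12\right) = -1776$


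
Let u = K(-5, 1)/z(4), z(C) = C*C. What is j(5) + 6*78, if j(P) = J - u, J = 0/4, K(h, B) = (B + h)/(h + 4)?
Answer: 1871/4 ≈ 467.75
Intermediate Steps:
z(C) = C**2
K(h, B) = (B + h)/(4 + h)
J = 0 (J = 0*(1/4) = 0)
u = 1/4 (u = ((1 - 5)/(4 - 5))/(4**2) = (-4/(-1))/16 = -1*(-4)*(1/16) = 4*(1/16) = 1/4 ≈ 0.25000)
j(P) = -1/4 (j(P) = 0 - 1*1/4 = 0 - 1/4 = -1/4)
j(5) + 6*78 = -1/4 + 6*78 = -1/4 + 468 = 1871/4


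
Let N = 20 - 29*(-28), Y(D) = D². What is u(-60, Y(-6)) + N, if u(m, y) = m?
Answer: 772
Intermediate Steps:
N = 832 (N = 20 + 812 = 832)
u(-60, Y(-6)) + N = -60 + 832 = 772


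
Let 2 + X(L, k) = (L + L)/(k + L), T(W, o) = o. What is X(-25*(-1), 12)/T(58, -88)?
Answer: 3/407 ≈ 0.0073710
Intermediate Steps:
X(L, k) = -2 + 2*L/(L + k) (X(L, k) = -2 + (L + L)/(k + L) = -2 + (2*L)/(L + k) = -2 + 2*L/(L + k))
X(-25*(-1), 12)/T(58, -88) = -2*12/(-25*(-1) + 12)/(-88) = -2*12/(25 + 12)*(-1/88) = -2*12/37*(-1/88) = -2*12*1/37*(-1/88) = -24/37*(-1/88) = 3/407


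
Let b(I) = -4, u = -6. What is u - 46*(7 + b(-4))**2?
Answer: -420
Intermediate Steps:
u - 46*(7 + b(-4))**2 = -6 - 46*(7 - 4)**2 = -6 - 46*3**2 = -6 - 46*9 = -6 - 414 = -420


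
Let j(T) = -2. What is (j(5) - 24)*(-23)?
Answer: 598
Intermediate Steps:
(j(5) - 24)*(-23) = (-2 - 24)*(-23) = -26*(-23) = 598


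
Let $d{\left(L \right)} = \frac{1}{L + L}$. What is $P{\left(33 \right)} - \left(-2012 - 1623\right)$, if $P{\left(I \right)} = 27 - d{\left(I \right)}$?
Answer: $\frac{241691}{66} \approx 3662.0$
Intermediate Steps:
$d{\left(L \right)} = \frac{1}{2 L}$
$P{\left(I \right)} = 27 - \frac{1}{2 I}$
$P{\left(33 \right)} - \left(-2012 - 1623\right) = \left(27 - \frac{1}{2 \cdot 33}\right) - \left(-2012 - 1623\right) = \left(27 - \frac{1}{66}\right) - -3635 = \left(27 - \frac{1}{66}\right) + 3635 = \frac{1781}{66} + 3635 = \frac{241691}{66}$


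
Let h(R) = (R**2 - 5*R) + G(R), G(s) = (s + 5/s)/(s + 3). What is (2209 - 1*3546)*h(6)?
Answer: -488005/54 ≈ -9037.1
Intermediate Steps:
G(s) = (s + 5/s)/(3 + s)
h(R) = R**2 - 5*R + (5 + R**2)/(R*(3 + R)) (h(R) = (R**2 - 5*R) + (5 + R**2)/(R*(3 + R)) = R**2 - 5*R + (5 + R**2)/(R*(3 + R)))
(2209 - 1*3546)*h(6) = (2209 - 1*3546)*((5 + 6**2 + 6**2*(-5 + 6)*(3 + 6))/(6*(3 + 6))) = (2209 - 3546)*((1/6)*(5 + 36 + 36*1*9)/9) = -1337*(5 + 36 + 324)/(6*9) = -1337*365/(6*9) = -1337*365/54 = -488005/54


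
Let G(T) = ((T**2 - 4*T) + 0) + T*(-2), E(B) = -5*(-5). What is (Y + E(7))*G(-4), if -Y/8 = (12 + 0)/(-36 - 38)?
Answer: 38920/37 ≈ 1051.9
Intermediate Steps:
E(B) = 25
Y = 48/37 (Y = -8*(12 + 0)/(-36 - 38) = -96/(-74) = -96*(-1)/74 = -8*(-6/37) = 48/37 ≈ 1.2973)
G(T) = T**2 - 6*T (G(T) = (T**2 - 4*T) - 2*T = T**2 - 6*T)
(Y + E(7))*G(-4) = (48/37 + 25)*(-4*(-6 - 4)) = 973*(-4*(-10))/37 = (973/37)*40 = 38920/37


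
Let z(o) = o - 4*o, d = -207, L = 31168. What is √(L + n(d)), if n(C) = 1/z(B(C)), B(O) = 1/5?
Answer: 19*√777/3 ≈ 176.54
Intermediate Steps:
B(O) = ⅕
z(o) = -3*o
n(C) = -5/3 (n(C) = 1/(-3*⅕) = 1/(-⅗) = -5/3)
√(L + n(d)) = √(31168 - 5/3) = √(93499/3) = 19*√777/3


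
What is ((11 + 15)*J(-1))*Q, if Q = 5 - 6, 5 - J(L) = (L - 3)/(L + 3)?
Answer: -182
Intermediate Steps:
J(L) = 5 - (-3 + L)/(3 + L) (J(L) = 5 - (L - 3)/(L + 3) = 5 - (-3 + L)/(3 + L))
Q = -1
((11 + 15)*J(-1))*Q = ((11 + 15)*(2*(9 + 2*(-1))/(3 - 1)))*(-1) = (26*(2*(9 - 2)/2))*(-1) = (26*(2*(½)*7))*(-1) = (26*7)*(-1) = 182*(-1) = -182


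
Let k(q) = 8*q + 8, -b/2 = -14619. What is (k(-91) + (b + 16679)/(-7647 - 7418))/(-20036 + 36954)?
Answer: -990247/23169970 ≈ -0.042738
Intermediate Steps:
b = 29238 (b = -2*(-14619) = 29238)
k(q) = 8 + 8*q
(k(-91) + (b + 16679)/(-7647 - 7418))/(-20036 + 36954) = ((8 + 8*(-91)) + (29238 + 16679)/(-7647 - 7418))/(-20036 + 36954) = ((8 - 728) + 45917/(-15065))/16918 = (-720 + 45917*(-1/15065))*(1/16918) = (-720 - 45917/15065)*(1/16918) = -10892717/15065*1/16918 = -990247/23169970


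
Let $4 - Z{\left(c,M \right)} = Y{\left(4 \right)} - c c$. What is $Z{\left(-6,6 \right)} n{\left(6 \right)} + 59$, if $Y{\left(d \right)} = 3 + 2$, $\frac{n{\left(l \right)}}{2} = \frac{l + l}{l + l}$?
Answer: $129$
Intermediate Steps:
$n{\left(l \right)} = 2$ ($n{\left(l \right)} = 2 \frac{l + l}{l + l} = 2 \frac{2 l}{2 l} = 2 \cdot 2 l \frac{1}{2 l} = 2 \cdot 1 = 2$)
$Y{\left(d \right)} = 5$
$Z{\left(c,M \right)} = -1 + c^{2}$ ($Z{\left(c,M \right)} = 4 - \left(5 - c c\right) = 4 - \left(5 - c^{2}\right) = 4 + \left(-5 + c^{2}\right) = -1 + c^{2}$)
$Z{\left(-6,6 \right)} n{\left(6 \right)} + 59 = \left(-1 + \left(-6\right)^{2}\right) 2 + 59 = \left(-1 + 36\right) 2 + 59 = 35 \cdot 2 + 59 = 70 + 59 = 129$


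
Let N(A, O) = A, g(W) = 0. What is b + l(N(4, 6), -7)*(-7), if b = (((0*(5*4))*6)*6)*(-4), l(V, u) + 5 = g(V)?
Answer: 35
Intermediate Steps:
l(V, u) = -5 (l(V, u) = -5 + 0 = -5)
b = 0 (b = (((0*20)*6)*6)*(-4) = ((0*6)*6)*(-4) = (0*6)*(-4) = 0*(-4) = 0)
b + l(N(4, 6), -7)*(-7) = 0 - 5*(-7) = 0 + 35 = 35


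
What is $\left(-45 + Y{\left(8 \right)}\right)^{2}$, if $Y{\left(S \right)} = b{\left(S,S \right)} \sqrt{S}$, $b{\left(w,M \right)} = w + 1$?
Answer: $2673 - 1620 \sqrt{2} \approx 381.97$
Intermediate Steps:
$b{\left(w,M \right)} = 1 + w$
$Y{\left(S \right)} = \sqrt{S} \left(1 + S\right)$ ($Y{\left(S \right)} = \left(1 + S\right) \sqrt{S} = \sqrt{S} \left(1 + S\right)$)
$\left(-45 + Y{\left(8 \right)}\right)^{2} = \left(-45 + \sqrt{8} \left(1 + 8\right)\right)^{2} = \left(-45 + 2 \sqrt{2} \cdot 9\right)^{2} = \left(-45 + 18 \sqrt{2}\right)^{2}$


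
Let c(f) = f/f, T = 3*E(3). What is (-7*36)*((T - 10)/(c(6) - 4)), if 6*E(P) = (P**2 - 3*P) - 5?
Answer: -1050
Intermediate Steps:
E(P) = -5/6 - P/2 + P**2/6 (E(P) = ((P**2 - 3*P) - 5)/6 = (-5 + P**2 - 3*P)/6 = -5/6 - P/2 + P**2/6)
T = -5/2 (T = 3*(-5/6 - 1/2*3 + (1/6)*3**2) = 3*(-5/6 - 3/2 + (1/6)*9) = 3*(-5/6 - 3/2 + 3/2) = 3*(-5/6) = -5/2 ≈ -2.5000)
c(f) = 1
(-7*36)*((T - 10)/(c(6) - 4)) = (-7*36)*((-5/2 - 10)/(1 - 4)) = -(-3150)/(-3) = -(-3150)*(-1)/3 = -252*25/6 = -1050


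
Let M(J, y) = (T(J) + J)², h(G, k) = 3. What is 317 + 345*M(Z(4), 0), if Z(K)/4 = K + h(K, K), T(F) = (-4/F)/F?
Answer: 10399151177/38416 ≈ 2.7070e+5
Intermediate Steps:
T(F) = -4/F²
Z(K) = 12 + 4*K (Z(K) = 4*(K + 3) = 4*(3 + K) = 12 + 4*K)
M(J, y) = (J - 4/J²)² (M(J, y) = (-4/J² + J)² = (J - 4/J²)²)
317 + 345*M(Z(4), 0) = 317 + 345*((-4 + (12 + 4*4)³)²/(12 + 4*4)⁴) = 317 + 345*((-4 + (12 + 16)³)²/(12 + 16)⁴) = 317 + 345*((-4 + 28³)²/28⁴) = 317 + 345*((-4 + 21952)²/614656) = 317 + 345*((1/614656)*21948²) = 317 + 345*((1/614656)*481714704) = 317 + 345*(30107169/38416) = 317 + 10386973305/38416 = 10399151177/38416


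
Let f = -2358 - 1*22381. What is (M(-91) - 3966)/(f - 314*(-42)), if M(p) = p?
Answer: 4057/11551 ≈ 0.35122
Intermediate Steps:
f = -24739 (f = -2358 - 22381 = -24739)
(M(-91) - 3966)/(f - 314*(-42)) = (-91 - 3966)/(-24739 - 314*(-42)) = -4057/(-24739 + 13188) = -4057/(-11551) = -4057*(-1/11551) = 4057/11551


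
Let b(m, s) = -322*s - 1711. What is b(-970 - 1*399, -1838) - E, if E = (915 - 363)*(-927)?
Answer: 1101829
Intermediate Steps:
b(m, s) = -1711 - 322*s
E = -511704 (E = 552*(-927) = -511704)
b(-970 - 1*399, -1838) - E = (-1711 - 322*(-1838)) - 1*(-511704) = (-1711 + 591836) + 511704 = 590125 + 511704 = 1101829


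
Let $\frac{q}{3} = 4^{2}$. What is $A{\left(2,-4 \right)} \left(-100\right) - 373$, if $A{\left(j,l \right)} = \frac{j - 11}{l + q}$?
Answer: $- \frac{3878}{11} \approx -352.55$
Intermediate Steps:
$q = 48$ ($q = 3 \cdot 4^{2} = 3 \cdot 16 = 48$)
$A{\left(j,l \right)} = \frac{-11 + j}{48 + l}$ ($A{\left(j,l \right)} = \frac{j - 11}{l + 48} = \frac{-11 + j}{48 + l}$)
$A{\left(2,-4 \right)} \left(-100\right) - 373 = \frac{-11 + 2}{48 - 4} \left(-100\right) - 373 = \frac{1}{44} \left(-9\right) \left(-100\right) - 373 = \left(- \frac{9}{44}\right) \left(-100\right) - 373 = \frac{225}{11} - 373 = - \frac{3878}{11}$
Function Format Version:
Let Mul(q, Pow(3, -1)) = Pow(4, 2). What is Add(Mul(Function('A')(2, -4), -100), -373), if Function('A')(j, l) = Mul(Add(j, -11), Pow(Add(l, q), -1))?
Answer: Rational(-3878, 11) ≈ -352.55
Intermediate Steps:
q = 48 (q = Mul(3, Pow(4, 2)) = Mul(3, 16) = 48)
Function('A')(j, l) = Mul(Pow(Add(48, l), -1), Add(-11, j)) (Function('A')(j, l) = Mul(Add(j, -11), Pow(Add(l, 48), -1)) = Mul(Add(-11, j), Pow(Add(48, l), -1)) = Mul(Pow(Add(48, l), -1), Add(-11, j)))
Add(Mul(Function('A')(2, -4), -100), -373) = Add(Mul(Mul(Pow(Add(48, -4), -1), Add(-11, 2)), -100), -373) = Add(Mul(Mul(Pow(44, -1), -9), -100), -373) = Add(Mul(Mul(Rational(1, 44), -9), -100), -373) = Add(Mul(Rational(-9, 44), -100), -373) = Add(Rational(225, 11), -373) = Rational(-3878, 11)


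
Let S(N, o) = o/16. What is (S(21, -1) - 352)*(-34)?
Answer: 95761/8 ≈ 11970.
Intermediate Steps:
S(N, o) = o/16 (S(N, o) = o*(1/16) = o/16)
(S(21, -1) - 352)*(-34) = ((1/16)*(-1) - 352)*(-34) = (-1/16 - 352)*(-34) = -5633/16*(-34) = 95761/8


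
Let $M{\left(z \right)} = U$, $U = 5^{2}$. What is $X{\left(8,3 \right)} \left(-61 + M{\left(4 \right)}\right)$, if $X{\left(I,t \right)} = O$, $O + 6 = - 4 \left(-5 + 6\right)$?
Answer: $360$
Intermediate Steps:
$O = -10$ ($O = -6 - 4 \left(-5 + 6\right) = -6 - 4 = -10$)
$U = 25$
$X{\left(I,t \right)} = -10$
$M{\left(z \right)} = 25$
$X{\left(8,3 \right)} \left(-61 + M{\left(4 \right)}\right) = - 10 \left(-61 + 25\right) = \left(-10\right) \left(-36\right) = 360$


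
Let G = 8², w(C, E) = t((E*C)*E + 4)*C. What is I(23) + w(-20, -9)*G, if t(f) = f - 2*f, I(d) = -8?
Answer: -2068488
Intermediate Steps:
t(f) = -f
w(C, E) = C*(-4 - C*E²) (w(C, E) = (-((E*C)*E + 4))*C = (-((C*E)*E + 4))*C = (-(C*E² + 4))*C = (-(4 + C*E²))*C = (-4 - C*E²)*C = C*(-4 - C*E²))
G = 64
I(23) + w(-20, -9)*G = -8 - 1*(-20)*(4 - 20*(-9)²)*64 = -8 - 1*(-20)*(4 - 20*81)*64 = -8 - 1*(-20)*(4 - 1620)*64 = -8 - 1*(-20)*(-1616)*64 = -8 - 32320*64 = -8 - 2068480 = -2068488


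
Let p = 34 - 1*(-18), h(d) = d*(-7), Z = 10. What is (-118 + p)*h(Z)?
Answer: 4620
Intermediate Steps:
h(d) = -7*d
p = 52 (p = 34 + 18 = 52)
(-118 + p)*h(Z) = (-118 + 52)*(-7*10) = -66*(-70) = 4620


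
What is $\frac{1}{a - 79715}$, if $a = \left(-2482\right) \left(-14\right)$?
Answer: $- \frac{1}{44967} \approx -2.2239 \cdot 10^{-5}$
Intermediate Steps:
$a = 34748$
$\frac{1}{a - 79715} = \frac{1}{34748 - 79715} = \frac{1}{-44967} = - \frac{1}{44967}$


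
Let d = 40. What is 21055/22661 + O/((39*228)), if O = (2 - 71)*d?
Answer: 10389725/16791801 ≈ 0.61874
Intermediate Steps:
O = -2760 (O = (2 - 71)*40 = -69*40 = -2760)
21055/22661 + O/((39*228)) = 21055/22661 - 2760/(39*228) = 21055*(1/22661) - 2760/8892 = 21055/22661 - 2760*1/8892 = 21055/22661 - 230/741 = 10389725/16791801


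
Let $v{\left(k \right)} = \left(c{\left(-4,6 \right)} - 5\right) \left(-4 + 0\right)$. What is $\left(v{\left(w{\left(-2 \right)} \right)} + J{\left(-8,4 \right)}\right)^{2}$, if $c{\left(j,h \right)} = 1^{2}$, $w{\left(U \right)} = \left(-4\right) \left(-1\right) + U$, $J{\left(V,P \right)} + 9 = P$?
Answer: $121$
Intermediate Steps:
$J{\left(V,P \right)} = -9 + P$
$w{\left(U \right)} = 4 + U$
$c{\left(j,h \right)} = 1$
$v{\left(k \right)} = 16$ ($v{\left(k \right)} = \left(1 - 5\right) \left(-4 + 0\right) = \left(-4\right) \left(-4\right) = 16$)
$\left(v{\left(w{\left(-2 \right)} \right)} + J{\left(-8,4 \right)}\right)^{2} = \left(16 + \left(-9 + 4\right)\right)^{2} = \left(16 - 5\right)^{2} = 11^{2} = 121$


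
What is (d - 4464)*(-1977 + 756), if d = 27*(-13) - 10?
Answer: 5891325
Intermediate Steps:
d = -361 (d = -351 - 10 = -361)
(d - 4464)*(-1977 + 756) = (-361 - 4464)*(-1977 + 756) = -4825*(-1221) = 5891325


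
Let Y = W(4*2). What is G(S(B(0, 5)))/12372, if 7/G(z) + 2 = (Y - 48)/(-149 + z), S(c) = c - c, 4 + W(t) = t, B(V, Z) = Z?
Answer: -1043/3142488 ≈ -0.00033190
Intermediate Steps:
W(t) = -4 + t
Y = 4 (Y = -4 + 4*2 = -4 + 8 = 4)
S(c) = 0
G(z) = 7/(-2 - 44/(-149 + z)) (G(z) = 7/(-2 + (4 - 48)/(-149 + z)) = 7/(-2 - 44/(-149 + z)))
G(S(B(0, 5)))/12372 = (7*(-149 + 0)/(2*(127 - 1*0)))/12372 = ((7/2)*(-149)/(127 + 0))*(1/12372) = ((7/2)*(-149)/127)*(1/12372) = ((7/2)*(1/127)*(-149))*(1/12372) = -1043/254*1/12372 = -1043/3142488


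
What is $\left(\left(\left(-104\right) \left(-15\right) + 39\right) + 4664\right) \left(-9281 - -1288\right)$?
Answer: $-50060159$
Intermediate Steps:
$\left(\left(\left(-104\right) \left(-15\right) + 39\right) + 4664\right) \left(-9281 - -1288\right) = \left(\left(1560 + 39\right) + 4664\right) \left(-9281 + 1288\right) = \left(1599 + 4664\right) \left(-7993\right) = 6263 \left(-7993\right) = -50060159$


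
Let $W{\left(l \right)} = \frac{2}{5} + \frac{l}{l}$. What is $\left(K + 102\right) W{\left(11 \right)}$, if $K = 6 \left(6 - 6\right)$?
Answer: $\frac{714}{5} \approx 142.8$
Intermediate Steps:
$K = 0$ ($K = 6 \cdot 0 = 0$)
$W{\left(l \right)} = \frac{7}{5}$ ($W{\left(l \right)} = 2 \cdot \frac{1}{5} + 1 = \frac{2}{5} + 1 = \frac{7}{5}$)
$\left(K + 102\right) W{\left(11 \right)} = \left(0 + 102\right) \frac{7}{5} = 102 \cdot \frac{7}{5} = \frac{714}{5}$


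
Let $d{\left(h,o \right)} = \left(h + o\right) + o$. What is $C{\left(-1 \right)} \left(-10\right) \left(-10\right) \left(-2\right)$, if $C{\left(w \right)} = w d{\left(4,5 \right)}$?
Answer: $2800$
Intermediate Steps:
$d{\left(h,o \right)} = h + 2 o$
$C{\left(w \right)} = 14 w$ ($C{\left(w \right)} = w \left(4 + 2 \cdot 5\right) = w \left(4 + 10\right) = w 14 = 14 w$)
$C{\left(-1 \right)} \left(-10\right) \left(-10\right) \left(-2\right) = 14 \left(-1\right) \left(-10\right) \left(-10\right) \left(-2\right) = - 14 \cdot 100 \left(-2\right) = \left(-14\right) \left(-200\right) = 2800$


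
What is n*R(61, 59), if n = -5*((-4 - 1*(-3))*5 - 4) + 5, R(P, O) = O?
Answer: 2950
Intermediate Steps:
n = 50 (n = -5*((-4 + 3)*5 - 4) + 5 = -5*(-1*5 - 4) + 5 = -5*(-5 - 4) + 5 = -5*(-9) + 5 = 45 + 5 = 50)
n*R(61, 59) = 50*59 = 2950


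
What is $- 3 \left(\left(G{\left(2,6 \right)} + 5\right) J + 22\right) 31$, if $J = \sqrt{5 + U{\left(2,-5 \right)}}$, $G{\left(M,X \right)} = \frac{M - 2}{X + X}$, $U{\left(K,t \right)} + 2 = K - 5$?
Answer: $-2046$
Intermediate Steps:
$U{\left(K,t \right)} = -7 + K$ ($U{\left(K,t \right)} = -2 + \left(K - 5\right) = -2 + \left(-5 + K\right) = -7 + K$)
$G{\left(M,X \right)} = \frac{-2 + M}{2 X}$
$J = 0$ ($J = \sqrt{5 + \left(-7 + 2\right)} = \sqrt{5 - 5} = \sqrt{0} = 0$)
$- 3 \left(\left(G{\left(2,6 \right)} + 5\right) J + 22\right) 31 = - 3 \left(\left(\frac{-2 + 2}{2 \cdot 6} + 5\right) 0 + 22\right) 31 = - 3 \left(\left(\frac{1}{2} \cdot \frac{1}{6} \cdot 0 + 5\right) 0 + 22\right) 31 = - 3 \left(\left(0 + 5\right) 0 + 22\right) 31 = - 3 \left(5 \cdot 0 + 22\right) 31 = - 3 \left(0 + 22\right) 31 = \left(-3\right) 22 \cdot 31 = \left(-66\right) 31 = -2046$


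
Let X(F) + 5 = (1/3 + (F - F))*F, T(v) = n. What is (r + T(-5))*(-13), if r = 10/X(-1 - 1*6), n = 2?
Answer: -91/11 ≈ -8.2727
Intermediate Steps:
T(v) = 2
X(F) = -5 + F/3 (X(F) = -5 + (1/3 + (F - F))*F = -5 + (⅓ + 0)*F = -5 + F/3)
r = -15/11 (r = 10/(-5 + (-1 - 1*6)/3) = 10/(-5 + (-1 - 6)/3) = 10/(-5 + (⅓)*(-7)) = 10/(-5 - 7/3) = 10/(-22/3) = 10*(-3/22) = -15/11 ≈ -1.3636)
(r + T(-5))*(-13) = (-15/11 + 2)*(-13) = (7/11)*(-13) = -91/11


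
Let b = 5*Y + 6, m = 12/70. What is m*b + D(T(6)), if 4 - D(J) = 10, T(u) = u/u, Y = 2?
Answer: -114/35 ≈ -3.2571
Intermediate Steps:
T(u) = 1
D(J) = -6 (D(J) = 4 - 1*10 = 4 - 10 = -6)
m = 6/35 (m = 12*(1/70) = 6/35 ≈ 0.17143)
b = 16 (b = 5*2 + 6 = 10 + 6 = 16)
m*b + D(T(6)) = (6/35)*16 - 6 = 96/35 - 6 = -114/35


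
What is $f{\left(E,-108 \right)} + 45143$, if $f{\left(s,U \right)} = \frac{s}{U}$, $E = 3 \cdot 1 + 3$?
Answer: $\frac{812573}{18} \approx 45143.0$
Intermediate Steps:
$E = 6$ ($E = 3 + 3 = 6$)
$f{\left(E,-108 \right)} + 45143 = \frac{6}{-108} + 45143 = 6 \left(- \frac{1}{108}\right) + 45143 = - \frac{1}{18} + 45143 = \frac{812573}{18}$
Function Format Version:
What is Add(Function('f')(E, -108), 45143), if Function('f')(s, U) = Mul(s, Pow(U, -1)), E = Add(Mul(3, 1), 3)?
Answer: Rational(812573, 18) ≈ 45143.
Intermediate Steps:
E = 6 (E = Add(3, 3) = 6)
Add(Function('f')(E, -108), 45143) = Add(Mul(6, Pow(-108, -1)), 45143) = Add(Mul(6, Rational(-1, 108)), 45143) = Add(Rational(-1, 18), 45143) = Rational(812573, 18)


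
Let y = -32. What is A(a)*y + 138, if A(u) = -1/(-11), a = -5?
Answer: 1486/11 ≈ 135.09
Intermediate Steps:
A(u) = 1/11 (A(u) = -1*(-1/11) = 1/11)
A(a)*y + 138 = (1/11)*(-32) + 138 = -32/11 + 138 = 1486/11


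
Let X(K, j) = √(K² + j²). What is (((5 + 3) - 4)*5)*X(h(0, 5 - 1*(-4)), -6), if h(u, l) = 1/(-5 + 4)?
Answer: 20*√37 ≈ 121.66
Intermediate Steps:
h(u, l) = -1 (h(u, l) = 1/(-1) = -1)
(((5 + 3) - 4)*5)*X(h(0, 5 - 1*(-4)), -6) = (((5 + 3) - 4)*5)*√((-1)² + (-6)²) = ((8 - 4)*5)*√(1 + 36) = (4*5)*√37 = 20*√37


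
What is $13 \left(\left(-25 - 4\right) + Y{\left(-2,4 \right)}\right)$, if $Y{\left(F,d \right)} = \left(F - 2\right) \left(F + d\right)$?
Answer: $-481$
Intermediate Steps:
$Y{\left(F,d \right)} = \left(-2 + F\right) \left(F + d\right)$
$13 \left(\left(-25 - 4\right) + Y{\left(-2,4 \right)}\right) = 13 \left(\left(-25 - 4\right) - \left(12 - 4\right)\right) = 13 \left(-29 + \left(4 + 4 - 8 - 8\right)\right) = 13 \left(-29 - 8\right) = 13 \left(-37\right) = -481$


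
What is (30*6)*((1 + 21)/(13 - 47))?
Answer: -1980/17 ≈ -116.47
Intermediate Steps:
(30*6)*((1 + 21)/(13 - 47)) = 180*(22/(-34)) = 180*(22*(-1/34)) = 180*(-11/17) = -1980/17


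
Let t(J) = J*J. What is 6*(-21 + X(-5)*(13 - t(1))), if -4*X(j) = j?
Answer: -36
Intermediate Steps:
t(J) = J**2
X(j) = -j/4
6*(-21 + X(-5)*(13 - t(1))) = 6*(-21 + (-1/4*(-5))*(13 - 1*1**2)) = 6*(-21 + 5*(13 - 1*1)/4) = 6*(-21 + 5*(13 - 1)/4) = 6*(-21 + (5/4)*12) = 6*(-21 + 15) = 6*(-6) = -36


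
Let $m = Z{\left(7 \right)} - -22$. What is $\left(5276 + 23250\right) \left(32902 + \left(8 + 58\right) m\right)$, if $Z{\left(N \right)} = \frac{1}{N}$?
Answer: $\frac{6861758144}{7} \approx 9.8025 \cdot 10^{8}$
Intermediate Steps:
$m = \frac{155}{7}$ ($m = \frac{1}{7} - -22 = \frac{1}{7} + 22 = \frac{155}{7} \approx 22.143$)
$\left(5276 + 23250\right) \left(32902 + \left(8 + 58\right) m\right) = \left(5276 + 23250\right) \left(32902 + \left(8 + 58\right) \frac{155}{7}\right) = 28526 \left(32902 + 66 \cdot \frac{155}{7}\right) = 28526 \left(32902 + \frac{10230}{7}\right) = 28526 \cdot \frac{240544}{7} = \frac{6861758144}{7}$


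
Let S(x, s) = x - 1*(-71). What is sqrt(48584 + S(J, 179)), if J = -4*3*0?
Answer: sqrt(48655) ≈ 220.58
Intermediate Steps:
J = 0 (J = -12*0 = 0)
S(x, s) = 71 + x (S(x, s) = x + 71 = 71 + x)
sqrt(48584 + S(J, 179)) = sqrt(48584 + (71 + 0)) = sqrt(48584 + 71) = sqrt(48655)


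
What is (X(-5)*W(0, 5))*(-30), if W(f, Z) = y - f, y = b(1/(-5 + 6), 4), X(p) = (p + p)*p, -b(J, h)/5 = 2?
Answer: 15000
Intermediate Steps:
b(J, h) = -10 (b(J, h) = -5*2 = -10)
X(p) = 2*p² (X(p) = (2*p)*p = 2*p²)
y = -10
W(f, Z) = -10 - f
(X(-5)*W(0, 5))*(-30) = ((2*(-5)²)*(-10 - 1*0))*(-30) = ((2*25)*(-10 + 0))*(-30) = (50*(-10))*(-30) = -500*(-30) = 15000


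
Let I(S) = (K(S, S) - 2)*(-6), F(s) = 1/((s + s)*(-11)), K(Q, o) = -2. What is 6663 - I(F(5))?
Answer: 6639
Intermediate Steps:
F(s) = -1/(22*s) (F(s) = -1/11/(2*s) = (1/(2*s))*(-1/11) = -1/(22*s))
I(S) = 24 (I(S) = (-2 - 2)*(-6) = -4*(-6) = 24)
6663 - I(F(5)) = 6663 - 1*24 = 6663 - 24 = 6639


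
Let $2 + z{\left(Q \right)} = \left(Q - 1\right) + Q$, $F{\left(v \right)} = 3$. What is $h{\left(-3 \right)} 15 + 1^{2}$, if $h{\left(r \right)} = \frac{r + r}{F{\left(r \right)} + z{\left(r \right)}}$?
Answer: $16$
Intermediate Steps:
$z{\left(Q \right)} = -3 + 2 Q$ ($z{\left(Q \right)} = -2 + \left(\left(Q - 1\right) + Q\right) = -2 + \left(\left(-1 + Q\right) + Q\right) = -2 + \left(-1 + 2 Q\right) = -3 + 2 Q$)
$h{\left(r \right)} = 1$ ($h{\left(r \right)} = \frac{r + r}{3 + \left(-3 + 2 r\right)} = \frac{2 r}{2 r} = 2 r \frac{1}{2 r} = 1$)
$h{\left(-3 \right)} 15 + 1^{2} = 1 \cdot 15 + 1^{2} = 15 + 1 = 16$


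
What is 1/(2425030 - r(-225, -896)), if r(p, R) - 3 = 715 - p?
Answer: 1/2424087 ≈ 4.1253e-7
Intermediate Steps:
r(p, R) = 718 - p (r(p, R) = 3 + (715 - p) = 718 - p)
1/(2425030 - r(-225, -896)) = 1/(2425030 - (718 - 1*(-225))) = 1/(2425030 - (718 + 225)) = 1/(2425030 - 1*943) = 1/(2425030 - 943) = 1/2424087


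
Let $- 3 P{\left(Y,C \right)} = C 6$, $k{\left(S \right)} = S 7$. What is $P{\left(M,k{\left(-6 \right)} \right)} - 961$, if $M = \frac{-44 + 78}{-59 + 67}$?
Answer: $-877$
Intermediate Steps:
$k{\left(S \right)} = 7 S$
$M = \frac{17}{4}$ ($M = \frac{34}{8} = 34 \cdot \frac{1}{8} = \frac{17}{4} \approx 4.25$)
$P{\left(Y,C \right)} = - 2 C$ ($P{\left(Y,C \right)} = - \frac{C 6}{3} = - \frac{6 C}{3} = - 2 C$)
$P{\left(M,k{\left(-6 \right)} \right)} - 961 = - 2 \cdot 7 \left(-6\right) - 961 = \left(-2\right) \left(-42\right) - 961 = 84 - 961 = -877$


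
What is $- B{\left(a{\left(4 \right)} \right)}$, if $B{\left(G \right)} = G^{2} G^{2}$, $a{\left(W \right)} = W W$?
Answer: $-65536$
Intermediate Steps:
$a{\left(W \right)} = W^{2}$
$B{\left(G \right)} = G^{4}$
$- B{\left(a{\left(4 \right)} \right)} = - \left(4^{2}\right)^{4} = - 16^{4} = \left(-1\right) 65536 = -65536$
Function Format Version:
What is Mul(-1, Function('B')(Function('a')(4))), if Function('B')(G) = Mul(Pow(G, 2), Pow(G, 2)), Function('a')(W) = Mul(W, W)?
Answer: -65536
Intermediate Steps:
Function('a')(W) = Pow(W, 2)
Function('B')(G) = Pow(G, 4)
Mul(-1, Function('B')(Function('a')(4))) = Mul(-1, Pow(Pow(4, 2), 4)) = Mul(-1, Pow(16, 4)) = Mul(-1, 65536) = -65536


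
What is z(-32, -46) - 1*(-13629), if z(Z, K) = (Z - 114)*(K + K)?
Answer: 27061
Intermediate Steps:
z(Z, K) = 2*K*(-114 + Z) (z(Z, K) = (-114 + Z)*(2*K) = 2*K*(-114 + Z))
z(-32, -46) - 1*(-13629) = 2*(-46)*(-114 - 32) - 1*(-13629) = 2*(-46)*(-146) + 13629 = 13432 + 13629 = 27061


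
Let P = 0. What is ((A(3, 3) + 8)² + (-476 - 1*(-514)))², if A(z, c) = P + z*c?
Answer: 106929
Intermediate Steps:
A(z, c) = c*z (A(z, c) = 0 + z*c = 0 + c*z = c*z)
((A(3, 3) + 8)² + (-476 - 1*(-514)))² = ((3*3 + 8)² + (-476 - 1*(-514)))² = ((9 + 8)² + (-476 + 514))² = (17² + 38)² = (289 + 38)² = 327² = 106929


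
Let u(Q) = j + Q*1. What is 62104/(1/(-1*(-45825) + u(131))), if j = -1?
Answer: 2853989320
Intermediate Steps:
u(Q) = -1 + Q (u(Q) = -1 + Q*1 = -1 + Q)
62104/(1/(-1*(-45825) + u(131))) = 62104/(1/(-1*(-45825) + (-1 + 131))) = 62104/(1/(45825 + 130)) = 62104/(1/45955) = 62104*45955 = 2853989320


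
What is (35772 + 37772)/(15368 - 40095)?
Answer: -73544/24727 ≈ -2.9742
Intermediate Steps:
(35772 + 37772)/(15368 - 40095) = 73544/(-24727) = 73544*(-1/24727) = -73544/24727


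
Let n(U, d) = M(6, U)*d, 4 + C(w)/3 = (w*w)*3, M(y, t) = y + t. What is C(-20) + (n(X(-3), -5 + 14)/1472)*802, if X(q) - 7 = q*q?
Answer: 1360083/368 ≈ 3695.9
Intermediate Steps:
M(y, t) = t + y
C(w) = -12 + 9*w² (C(w) = -12 + 3*((w*w)*3) = -12 + 3*(w²*3) = -12 + 3*(3*w²) = -12 + 9*w²)
X(q) = 7 + q² (X(q) = 7 + q*q = 7 + q²)
n(U, d) = d*(6 + U) (n(U, d) = (U + 6)*d = (6 + U)*d = d*(6 + U))
C(-20) + (n(X(-3), -5 + 14)/1472)*802 = (-12 + 9*(-20)²) + (((-5 + 14)*(6 + (7 + (-3)²)))/1472)*802 = (-12 + 9*400) + ((9*(6 + (7 + 9)))*(1/1472))*802 = (-12 + 3600) + ((9*(6 + 16))*(1/1472))*802 = 3588 + ((9*22)*(1/1472))*802 = 3588 + (198*(1/1472))*802 = 3588 + (99/736)*802 = 3588 + 39699/368 = 1360083/368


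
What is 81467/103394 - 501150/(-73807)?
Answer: 57828737969/7631200958 ≈ 7.5779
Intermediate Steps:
81467/103394 - 501150/(-73807) = 81467*(1/103394) - 501150*(-1/73807) = 81467/103394 + 501150/73807 = 57828737969/7631200958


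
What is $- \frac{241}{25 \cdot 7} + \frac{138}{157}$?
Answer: $- \frac{13687}{27475} \approx -0.49816$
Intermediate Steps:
$- \frac{241}{25 \cdot 7} + \frac{138}{157} = - \frac{241}{175} + 138 \cdot \frac{1}{157} = \left(-241\right) \frac{1}{175} + \frac{138}{157} = - \frac{241}{175} + \frac{138}{157} = - \frac{13687}{27475}$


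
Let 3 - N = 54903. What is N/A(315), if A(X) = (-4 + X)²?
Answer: -54900/96721 ≈ -0.56761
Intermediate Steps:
N = -54900 (N = 3 - 1*54903 = 3 - 54903 = -54900)
N/A(315) = -54900/(-4 + 315)² = -54900/(311²) = -54900/96721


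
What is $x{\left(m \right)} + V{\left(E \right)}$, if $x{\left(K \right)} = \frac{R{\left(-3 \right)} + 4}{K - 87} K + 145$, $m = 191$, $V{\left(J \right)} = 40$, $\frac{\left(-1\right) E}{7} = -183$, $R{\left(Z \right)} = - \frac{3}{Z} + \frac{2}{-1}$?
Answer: $\frac{19813}{104} \approx 190.51$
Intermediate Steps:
$R{\left(Z \right)} = -2 - \frac{3}{Z}$ ($R{\left(Z \right)} = - \frac{3}{Z} + 2 \left(-1\right) = - \frac{3}{Z} - 2 = -2 - \frac{3}{Z}$)
$E = 1281$ ($E = \left(-7\right) \left(-183\right) = 1281$)
$x{\left(K \right)} = 145 + \frac{3 K}{-87 + K}$ ($x{\left(K \right)} = \frac{\left(-2 - \frac{3}{-3}\right) + 4}{K - 87} K + 145 = \frac{\left(-2 - -1\right) + 4}{-87 + K} K + 145 = \frac{\left(-2 + 1\right) + 4}{-87 + K} K + 145 = \frac{-1 + 4}{-87 + K} K + 145 = \frac{3}{-87 + K} K + 145 = \frac{3 K}{-87 + K} + 145 = 145 + \frac{3 K}{-87 + K}$)
$x{\left(m \right)} + V{\left(E \right)} = \frac{-12615 + 148 \cdot 191}{-87 + 191} + 40 = \frac{-12615 + 28268}{104} + 40 = \frac{1}{104} \cdot 15653 + 40 = \frac{15653}{104} + 40 = \frac{19813}{104}$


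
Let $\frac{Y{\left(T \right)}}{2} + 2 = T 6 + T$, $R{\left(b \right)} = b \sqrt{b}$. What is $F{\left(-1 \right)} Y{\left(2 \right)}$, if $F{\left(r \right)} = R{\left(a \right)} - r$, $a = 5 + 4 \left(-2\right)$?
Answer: $24 - 72 i \sqrt{3} \approx 24.0 - 124.71 i$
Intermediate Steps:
$a = -3$ ($a = 5 - 8 = -3$)
$R{\left(b \right)} = b^{\frac{3}{2}}$
$Y{\left(T \right)} = -4 + 14 T$ ($Y{\left(T \right)} = -4 + 2 \left(T 6 + T\right) = -4 + 2 \left(6 T + T\right) = -4 + 2 \cdot 7 T = -4 + 14 T$)
$F{\left(r \right)} = - r - 3 i \sqrt{3}$ ($F{\left(r \right)} = \left(-3\right)^{\frac{3}{2}} - r = - 3 i \sqrt{3} - r = - r - 3 i \sqrt{3}$)
$F{\left(-1 \right)} Y{\left(2 \right)} = \left(\left(-1\right) \left(-1\right) - 3 i \sqrt{3}\right) \left(-4 + 14 \cdot 2\right) = \left(1 - 3 i \sqrt{3}\right) \left(-4 + 28\right) = \left(1 - 3 i \sqrt{3}\right) 24 = 24 - 72 i \sqrt{3}$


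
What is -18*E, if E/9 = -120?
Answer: 19440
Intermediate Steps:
E = -1080 (E = 9*(-120) = -1080)
-18*E = -18*(-1080) = 19440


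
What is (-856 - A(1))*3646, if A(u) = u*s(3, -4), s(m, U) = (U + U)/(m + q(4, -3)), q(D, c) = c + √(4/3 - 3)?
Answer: -3120976 - 29168*I*√15/5 ≈ -3.121e+6 - 22593.0*I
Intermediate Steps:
q(D, c) = c + I*√15/3 (q(D, c) = c + √(4*(⅓) - 3) = c + √(4/3 - 3) = c + √(-5/3) = c + I*√15/3)
s(m, U) = 2*U/(-3 + m + I*√15/3) (s(m, U) = (U + U)/(m + (-3 + I*√15/3)) = (2*U)/(-3 + m + I*√15/3) = 2*U/(-3 + m + I*√15/3))
A(u) = 8*I*u*√15/5 (A(u) = u*(6*(-4)/(-9 + 3*3 + I*√15)) = u*(6*(-4)/(-9 + 9 + I*√15)) = u*(6*(-4)/(I*√15)) = u*(6*(-4)*(-I*√15/15)) = u*(8*I*√15/5) = 8*I*u*√15/5)
(-856 - A(1))*3646 = (-856 - 8*I*√15/5)*3646 = -3120976 - 29168*I*√15/5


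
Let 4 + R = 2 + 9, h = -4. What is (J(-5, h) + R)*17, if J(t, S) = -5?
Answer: 34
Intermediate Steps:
R = 7 (R = -4 + (2 + 9) = -4 + 11 = 7)
(J(-5, h) + R)*17 = (-5 + 7)*17 = 2*17 = 34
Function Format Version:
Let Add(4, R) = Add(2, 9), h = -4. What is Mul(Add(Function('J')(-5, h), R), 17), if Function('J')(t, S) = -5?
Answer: 34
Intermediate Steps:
R = 7 (R = Add(-4, Add(2, 9)) = Add(-4, 11) = 7)
Mul(Add(Function('J')(-5, h), R), 17) = Mul(Add(-5, 7), 17) = Mul(2, 17) = 34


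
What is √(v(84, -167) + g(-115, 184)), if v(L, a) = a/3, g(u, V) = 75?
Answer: √174/3 ≈ 4.3970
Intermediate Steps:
v(L, a) = a/3 (v(L, a) = a*(⅓) = a/3)
√(v(84, -167) + g(-115, 184)) = √((⅓)*(-167) + 75) = √(-167/3 + 75) = √(58/3) = √174/3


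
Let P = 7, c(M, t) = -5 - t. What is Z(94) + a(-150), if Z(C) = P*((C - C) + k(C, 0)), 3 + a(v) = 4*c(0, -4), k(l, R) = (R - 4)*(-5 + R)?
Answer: 133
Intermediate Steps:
k(l, R) = (-5 + R)*(-4 + R) (k(l, R) = (-4 + R)*(-5 + R) = (-5 + R)*(-4 + R))
a(v) = -7 (a(v) = -3 + 4*(-5 - 1*(-4)) = -3 + 4*(-5 + 4) = -3 + 4*(-1) = -3 - 4 = -7)
Z(C) = 140 (Z(C) = 7*((C - C) + (20 + 0² - 9*0)) = 7*(0 + (20 + 0 + 0)) = 7*(0 + 20) = 7*20 = 140)
Z(94) + a(-150) = 140 - 7 = 133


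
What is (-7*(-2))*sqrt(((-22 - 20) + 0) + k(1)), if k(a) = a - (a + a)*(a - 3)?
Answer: 14*I*sqrt(37) ≈ 85.159*I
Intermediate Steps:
k(a) = a - 2*a*(-3 + a)
(-7*(-2))*sqrt(((-22 - 20) + 0) + k(1)) = (-7*(-2))*sqrt(((-22 - 20) + 0) + 1*(7 - 2*1)) = 14*sqrt((-42 + 0) + 1*(7 - 2)) = 14*sqrt(-42 + 1*5) = 14*sqrt(-42 + 5) = 14*sqrt(-37) = 14*(I*sqrt(37)) = 14*I*sqrt(37)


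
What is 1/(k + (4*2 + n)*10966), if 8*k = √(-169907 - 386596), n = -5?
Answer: 701824/23088791453 - 8*I*√556503/69266374359 ≈ 3.0397e-5 - 8.6159e-8*I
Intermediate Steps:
k = I*√556503/8 (k = √(-169907 - 386596)/8 = √(-556503)/8 = (I*√556503)/8 = I*√556503/8 ≈ 93.249*I)
1/(k + (4*2 + n)*10966) = 1/(I*√556503/8 + (4*2 - 5)*10966) = 1/(I*√556503/8 + (8 - 5)*10966) = 1/(I*√556503/8 + 3*10966) = 1/(I*√556503/8 + 32898) = 1/(32898 + I*√556503/8)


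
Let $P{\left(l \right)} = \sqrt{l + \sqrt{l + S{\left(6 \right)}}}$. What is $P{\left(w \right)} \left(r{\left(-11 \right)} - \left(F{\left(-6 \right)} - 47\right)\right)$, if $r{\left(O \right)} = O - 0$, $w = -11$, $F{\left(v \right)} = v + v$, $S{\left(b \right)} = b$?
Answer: $48 \sqrt{-11 + i \sqrt{5}} \approx 16.099 + 160.01 i$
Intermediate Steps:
$F{\left(v \right)} = 2 v$
$r{\left(O \right)} = O$ ($r{\left(O \right)} = O + 0 = O$)
$P{\left(l \right)} = \sqrt{l + \sqrt{6 + l}}$ ($P{\left(l \right)} = \sqrt{l + \sqrt{l + 6}} = \sqrt{l + \sqrt{6 + l}}$)
$P{\left(w \right)} \left(r{\left(-11 \right)} - \left(F{\left(-6 \right)} - 47\right)\right) = \sqrt{-11 + \sqrt{6 - 11}} \left(-11 - \left(2 \left(-6\right) - 47\right)\right) = \sqrt{-11 + \sqrt{-5}} \left(-11 - \left(-12 - 47\right)\right) = \sqrt{-11 + i \sqrt{5}} \left(-11 - -59\right) = \sqrt{-11 + i \sqrt{5}} \left(-11 + 59\right) = \sqrt{-11 + i \sqrt{5}} \cdot 48 = 48 \sqrt{-11 + i \sqrt{5}}$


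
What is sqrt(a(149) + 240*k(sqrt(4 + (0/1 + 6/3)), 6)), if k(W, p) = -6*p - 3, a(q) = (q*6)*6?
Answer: 6*I*sqrt(111) ≈ 63.214*I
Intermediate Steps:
a(q) = 36*q (a(q) = (6*q)*6 = 36*q)
k(W, p) = -3 - 6*p
sqrt(a(149) + 240*k(sqrt(4 + (0/1 + 6/3)), 6)) = sqrt(36*149 + 240*(-3 - 6*6)) = sqrt(5364 + 240*(-3 - 36)) = sqrt(5364 + 240*(-39)) = sqrt(5364 - 9360) = sqrt(-3996) = 6*I*sqrt(111)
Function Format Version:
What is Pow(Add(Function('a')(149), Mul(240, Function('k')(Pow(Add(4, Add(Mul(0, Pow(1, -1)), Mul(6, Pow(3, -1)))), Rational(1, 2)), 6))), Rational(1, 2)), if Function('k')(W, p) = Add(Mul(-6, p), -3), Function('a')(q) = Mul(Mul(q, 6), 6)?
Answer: Mul(6, I, Pow(111, Rational(1, 2))) ≈ Mul(63.214, I)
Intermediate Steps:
Function('a')(q) = Mul(36, q) (Function('a')(q) = Mul(Mul(6, q), 6) = Mul(36, q))
Function('k')(W, p) = Add(-3, Mul(-6, p))
Pow(Add(Function('a')(149), Mul(240, Function('k')(Pow(Add(4, Add(Mul(0, Pow(1, -1)), Mul(6, Pow(3, -1)))), Rational(1, 2)), 6))), Rational(1, 2)) = Pow(Add(Mul(36, 149), Mul(240, Add(-3, Mul(-6, 6)))), Rational(1, 2)) = Pow(Add(5364, Mul(240, Add(-3, -36))), Rational(1, 2)) = Pow(Add(5364, Mul(240, -39)), Rational(1, 2)) = Pow(Add(5364, -9360), Rational(1, 2)) = Pow(-3996, Rational(1, 2)) = Mul(6, I, Pow(111, Rational(1, 2)))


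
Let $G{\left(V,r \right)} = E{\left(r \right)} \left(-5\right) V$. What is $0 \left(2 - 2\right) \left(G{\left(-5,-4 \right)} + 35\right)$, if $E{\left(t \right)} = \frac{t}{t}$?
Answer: $0$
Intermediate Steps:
$E{\left(t \right)} = 1$
$G{\left(V,r \right)} = - 5 V$ ($G{\left(V,r \right)} = 1 \left(-5\right) V = - 5 V$)
$0 \left(2 - 2\right) \left(G{\left(-5,-4 \right)} + 35\right) = 0 \left(2 - 2\right) \left(\left(-5\right) \left(-5\right) + 35\right) = 0 \cdot 0 \left(25 + 35\right) = 0 \cdot 60 = 0$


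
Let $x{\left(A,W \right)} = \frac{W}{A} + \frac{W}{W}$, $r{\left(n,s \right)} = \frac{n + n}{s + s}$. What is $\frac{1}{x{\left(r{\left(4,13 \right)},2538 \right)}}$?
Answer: $\frac{2}{16499} \approx 0.00012122$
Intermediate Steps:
$r{\left(n,s \right)} = \frac{n}{s}$ ($r{\left(n,s \right)} = \frac{2 n}{2 s} = 2 n \frac{1}{2 s} = \frac{n}{s}$)
$x{\left(A,W \right)} = 1 + \frac{W}{A}$ ($x{\left(A,W \right)} = \frac{W}{A} + 1 = 1 + \frac{W}{A}$)
$\frac{1}{x{\left(r{\left(4,13 \right)},2538 \right)}} = \frac{1}{\frac{1}{4 \cdot \frac{1}{13}} \left(\frac{4}{13} + 2538\right)} = \frac{1}{\frac{1}{4 \cdot \frac{1}{13}} \left(4 \cdot \frac{1}{13} + 2538\right)} = \frac{1}{\frac{1}{\frac{4}{13}} \left(\frac{4}{13} + 2538\right)} = \frac{1}{\frac{13}{4} \cdot \frac{32998}{13}} = \frac{1}{\frac{16499}{2}} = \frac{2}{16499}$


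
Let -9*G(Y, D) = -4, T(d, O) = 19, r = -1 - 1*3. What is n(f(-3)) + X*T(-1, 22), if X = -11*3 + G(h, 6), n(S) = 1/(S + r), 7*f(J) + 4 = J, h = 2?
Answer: -27844/45 ≈ -618.76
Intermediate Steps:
r = -4 (r = -1 - 3 = -4)
f(J) = -4/7 + J/7
G(Y, D) = 4/9 (G(Y, D) = -⅑*(-4) = 4/9)
n(S) = 1/(-4 + S) (n(S) = 1/(S - 4) = 1/(-4 + S))
X = -293/9 (X = -11*3 + 4/9 = -33 + 4/9 = -293/9 ≈ -32.556)
n(f(-3)) + X*T(-1, 22) = 1/(-4 + (-4/7 + (⅐)*(-3))) - 293/9*19 = 1/(-4 + (-4/7 - 3/7)) - 5567/9 = 1/(-4 - 1) - 5567/9 = 1/(-5) - 5567/9 = -⅕ - 5567/9 = -27844/45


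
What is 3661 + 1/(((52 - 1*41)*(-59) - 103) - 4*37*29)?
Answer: 18466083/5044 ≈ 3661.0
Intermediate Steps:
3661 + 1/(((52 - 1*41)*(-59) - 103) - 4*37*29) = 3661 + 1/(((52 - 41)*(-59) - 103) - 148*29) = 3661 + 1/((11*(-59) - 103) - 4292) = 3661 + 1/((-649 - 103) - 4292) = 3661 + 1/(-752 - 4292) = 3661 + 1/(-5044) = 3661 - 1/5044 = 18466083/5044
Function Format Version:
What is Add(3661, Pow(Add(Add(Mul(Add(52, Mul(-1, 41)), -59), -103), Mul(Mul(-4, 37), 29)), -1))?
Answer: Rational(18466083, 5044) ≈ 3661.0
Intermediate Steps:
Add(3661, Pow(Add(Add(Mul(Add(52, Mul(-1, 41)), -59), -103), Mul(Mul(-4, 37), 29)), -1)) = Add(3661, Pow(Add(Add(Mul(Add(52, -41), -59), -103), Mul(-148, 29)), -1)) = Add(3661, Pow(Add(Add(Mul(11, -59), -103), -4292), -1)) = Add(3661, Pow(Add(Add(-649, -103), -4292), -1)) = Add(3661, Pow(Add(-752, -4292), -1)) = Add(3661, Pow(-5044, -1)) = Add(3661, Rational(-1, 5044)) = Rational(18466083, 5044)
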